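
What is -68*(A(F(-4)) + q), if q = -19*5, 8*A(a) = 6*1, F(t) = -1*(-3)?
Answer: 6409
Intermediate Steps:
F(t) = 3
A(a) = ¾ (A(a) = (6*1)/8 = (⅛)*6 = ¾)
q = -95
-68*(A(F(-4)) + q) = -68*(¾ - 95) = -68*(-377/4) = 6409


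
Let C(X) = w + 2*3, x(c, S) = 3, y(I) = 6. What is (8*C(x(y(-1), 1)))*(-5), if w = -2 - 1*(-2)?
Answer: -240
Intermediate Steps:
w = 0 (w = -2 + 2 = 0)
C(X) = 6 (C(X) = 0 + 2*3 = 0 + 6 = 6)
(8*C(x(y(-1), 1)))*(-5) = (8*6)*(-5) = 48*(-5) = -240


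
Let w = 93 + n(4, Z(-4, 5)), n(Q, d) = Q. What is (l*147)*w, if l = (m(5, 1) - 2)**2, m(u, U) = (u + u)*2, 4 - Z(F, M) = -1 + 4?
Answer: 4619916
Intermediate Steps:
Z(F, M) = 1 (Z(F, M) = 4 - (-1 + 4) = 4 - 1*3 = 4 - 3 = 1)
m(u, U) = 4*u (m(u, U) = (2*u)*2 = 4*u)
l = 324 (l = (4*5 - 2)**2 = (20 - 2)**2 = 18**2 = 324)
w = 97 (w = 93 + 4 = 97)
(l*147)*w = (324*147)*97 = 47628*97 = 4619916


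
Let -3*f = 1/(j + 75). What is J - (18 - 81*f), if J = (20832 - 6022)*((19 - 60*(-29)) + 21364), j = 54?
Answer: 14725419307/43 ≈ 3.4245e+8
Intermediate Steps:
J = 342451630 (J = 14810*((19 + 1740) + 21364) = 14810*(1759 + 21364) = 14810*23123 = 342451630)
f = -1/387 (f = -1/(3*(54 + 75)) = -⅓/129 = -⅓*1/129 = -1/387 ≈ -0.0025840)
J - (18 - 81*f) = 342451630 - (18 - 81*(-1/387)) = 342451630 - (18 + 9/43) = 342451630 - 1*783/43 = 342451630 - 783/43 = 14725419307/43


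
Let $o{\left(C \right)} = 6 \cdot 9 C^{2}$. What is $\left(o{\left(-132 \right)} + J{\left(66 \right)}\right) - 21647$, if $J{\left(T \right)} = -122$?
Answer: $919127$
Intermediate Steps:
$o{\left(C \right)} = 54 C^{2}$
$\left(o{\left(-132 \right)} + J{\left(66 \right)}\right) - 21647 = \left(54 \left(-132\right)^{2} - 122\right) - 21647 = \left(54 \cdot 17424 - 122\right) - 21647 = \left(940896 - 122\right) - 21647 = 940774 - 21647 = 919127$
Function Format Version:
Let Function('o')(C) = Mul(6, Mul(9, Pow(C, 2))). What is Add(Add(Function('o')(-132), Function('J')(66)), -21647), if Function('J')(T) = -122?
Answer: 919127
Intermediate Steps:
Function('o')(C) = Mul(54, Pow(C, 2))
Add(Add(Function('o')(-132), Function('J')(66)), -21647) = Add(Add(Mul(54, Pow(-132, 2)), -122), -21647) = Add(Add(Mul(54, 17424), -122), -21647) = Add(Add(940896, -122), -21647) = Add(940774, -21647) = 919127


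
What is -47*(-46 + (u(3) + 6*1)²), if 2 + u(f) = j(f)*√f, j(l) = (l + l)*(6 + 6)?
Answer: -729534 - 27072*√3 ≈ -7.7642e+5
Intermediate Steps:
j(l) = 24*l (j(l) = (2*l)*12 = 24*l)
u(f) = -2 + 24*f^(3/2) (u(f) = -2 + (24*f)*√f = -2 + 24*f^(3/2))
-47*(-46 + (u(3) + 6*1)²) = -47*(-46 + ((-2 + 24*3^(3/2)) + 6*1)²) = -47*(-46 + ((-2 + 24*(3*√3)) + 6)²) = -47*(-46 + ((-2 + 72*√3) + 6)²) = -47*(-46 + (4 + 72*√3)²) = 2162 - 47*(4 + 72*√3)²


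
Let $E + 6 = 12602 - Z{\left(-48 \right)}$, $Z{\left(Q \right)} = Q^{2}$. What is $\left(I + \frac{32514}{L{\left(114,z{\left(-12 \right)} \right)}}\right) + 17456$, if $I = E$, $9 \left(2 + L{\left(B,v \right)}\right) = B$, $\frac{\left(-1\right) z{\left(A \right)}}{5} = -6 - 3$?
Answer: $\frac{492739}{16} \approx 30796.0$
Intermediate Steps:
$z{\left(A \right)} = 45$ ($z{\left(A \right)} = - 5 \left(-6 - 3\right) = \left(-5\right) \left(-9\right) = 45$)
$L{\left(B,v \right)} = -2 + \frac{B}{9}$
$E = 10292$ ($E = -6 + \left(12602 - \left(-48\right)^{2}\right) = -6 + \left(12602 - 2304\right) = -6 + 10298 = 10292$)
$I = 10292$
$\left(I + \frac{32514}{L{\left(114,z{\left(-12 \right)} \right)}}\right) + 17456 = \left(10292 + \frac{32514}{-2 + \frac{1}{9} \cdot 114}\right) + 17456 = \left(10292 + \frac{32514}{-2 + \frac{38}{3}}\right) + 17456 = \left(10292 + \frac{32514}{\frac{32}{3}}\right) + 17456 = \left(10292 + 32514 \cdot \frac{3}{32}\right) + 17456 = \left(10292 + \frac{48771}{16}\right) + 17456 = \frac{213443}{16} + 17456 = \frac{492739}{16}$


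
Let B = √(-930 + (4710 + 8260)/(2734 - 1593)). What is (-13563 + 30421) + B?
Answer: 16858 + 4*I*√74746910/1141 ≈ 16858.0 + 30.309*I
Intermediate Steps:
B = 4*I*√74746910/1141 (B = √(-930 + 12970/1141) = √(-1048160/1141) = 4*I*√74746910/1141 ≈ 30.309*I)
(-13563 + 30421) + B = (-13563 + 30421) + 4*I*√74746910/1141 = 16858 + 4*I*√74746910/1141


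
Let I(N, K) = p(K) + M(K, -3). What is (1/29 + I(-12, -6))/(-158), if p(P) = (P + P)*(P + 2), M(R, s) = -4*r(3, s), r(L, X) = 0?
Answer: -1393/4582 ≈ -0.30402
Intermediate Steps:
M(R, s) = 0 (M(R, s) = -4*0 = 0)
p(P) = 2*P*(2 + P) (p(P) = (2*P)*(2 + P) = 2*P*(2 + P))
I(N, K) = 2*K*(2 + K) (I(N, K) = 2*K*(2 + K) + 0 = 2*K*(2 + K))
(1/29 + I(-12, -6))/(-158) = (1/29 + 2*(-6)*(2 - 6))/(-158) = -(1/29 + 2*(-6)*(-4))/158 = -(1/29 + 48)/158 = -1/158*1393/29 = -1393/4582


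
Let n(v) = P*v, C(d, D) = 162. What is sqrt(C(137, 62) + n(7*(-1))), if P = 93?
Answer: I*sqrt(489) ≈ 22.113*I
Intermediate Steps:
n(v) = 93*v
sqrt(C(137, 62) + n(7*(-1))) = sqrt(162 + 93*(7*(-1))) = sqrt(162 + 93*(-7)) = sqrt(162 - 651) = sqrt(-489) = I*sqrt(489)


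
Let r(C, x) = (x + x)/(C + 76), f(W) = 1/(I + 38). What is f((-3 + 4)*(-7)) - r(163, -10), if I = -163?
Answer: 2261/29875 ≈ 0.075682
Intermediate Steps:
f(W) = -1/125 (f(W) = 1/(-163 + 38) = 1/(-125) = -1/125)
r(C, x) = 2*x/(76 + C) (r(C, x) = (2*x)/(76 + C) = 2*x/(76 + C))
f((-3 + 4)*(-7)) - r(163, -10) = -1/125 - 2*(-10)/(76 + 163) = -1/125 - 2*(-10)/239 = -1/125 - 1*(-20/239) = -1/125 + 20/239 = 2261/29875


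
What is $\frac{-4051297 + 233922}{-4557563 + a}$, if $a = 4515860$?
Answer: $\frac{3817375}{41703} \approx 91.537$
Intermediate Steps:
$\frac{-4051297 + 233922}{-4557563 + a} = \frac{-4051297 + 233922}{-4557563 + 4515860} = - \frac{3817375}{-41703} = \left(-3817375\right) \left(- \frac{1}{41703}\right) = \frac{3817375}{41703}$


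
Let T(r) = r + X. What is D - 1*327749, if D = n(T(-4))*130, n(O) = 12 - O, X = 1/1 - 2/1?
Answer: -325539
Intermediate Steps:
X = -1 (X = 1*1 - 2*1 = 1 - 2 = -1)
T(r) = -1 + r (T(r) = r - 1 = -1 + r)
D = 2210 (D = (12 - (-1 - 4))*130 = (12 - 1*(-5))*130 = (12 + 5)*130 = 17*130 = 2210)
D - 1*327749 = 2210 - 1*327749 = 2210 - 327749 = -325539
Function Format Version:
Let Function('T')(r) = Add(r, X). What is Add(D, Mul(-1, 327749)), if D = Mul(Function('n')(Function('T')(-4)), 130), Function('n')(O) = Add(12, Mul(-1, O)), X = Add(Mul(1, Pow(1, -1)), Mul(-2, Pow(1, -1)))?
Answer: -325539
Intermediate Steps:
X = -1 (X = Add(Mul(1, 1), Mul(-2, 1)) = Add(1, -2) = -1)
Function('T')(r) = Add(-1, r) (Function('T')(r) = Add(r, -1) = Add(-1, r))
D = 2210 (D = Mul(Add(12, Mul(-1, Add(-1, -4))), 130) = Mul(Add(12, Mul(-1, -5)), 130) = Mul(Add(12, 5), 130) = Mul(17, 130) = 2210)
Add(D, Mul(-1, 327749)) = Add(2210, Mul(-1, 327749)) = Add(2210, -327749) = -325539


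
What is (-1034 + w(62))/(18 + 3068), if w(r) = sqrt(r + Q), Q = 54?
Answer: -517/1543 + sqrt(29)/1543 ≈ -0.33157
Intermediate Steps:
w(r) = sqrt(54 + r) (w(r) = sqrt(r + 54) = sqrt(54 + r))
(-1034 + w(62))/(18 + 3068) = (-1034 + sqrt(54 + 62))/(18 + 3068) = (-1034 + sqrt(116))/3086 = (-1034 + 2*sqrt(29))*(1/3086) = -517/1543 + sqrt(29)/1543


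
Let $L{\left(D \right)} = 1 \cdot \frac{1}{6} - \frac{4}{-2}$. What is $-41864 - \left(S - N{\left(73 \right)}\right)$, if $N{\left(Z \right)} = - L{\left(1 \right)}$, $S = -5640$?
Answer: $- \frac{217357}{6} \approx -36226.0$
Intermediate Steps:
$L{\left(D \right)} = \frac{13}{6}$ ($L{\left(D \right)} = 1 \cdot \frac{1}{6} - -2 = \frac{1}{6} + 2 = \frac{13}{6}$)
$N{\left(Z \right)} = - \frac{13}{6}$ ($N{\left(Z \right)} = \left(-1\right) \frac{13}{6} = - \frac{13}{6}$)
$-41864 - \left(S - N{\left(73 \right)}\right) = -41864 - - \frac{33827}{6} = -41864 + \left(- \frac{13}{6} + 5640\right) = -41864 + \frac{33827}{6} = - \frac{217357}{6}$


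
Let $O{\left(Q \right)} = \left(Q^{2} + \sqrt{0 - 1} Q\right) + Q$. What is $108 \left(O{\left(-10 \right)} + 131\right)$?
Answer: $23868 - 1080 i \approx 23868.0 - 1080.0 i$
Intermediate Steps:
$O{\left(Q \right)} = Q + Q^{2} + i Q$ ($O{\left(Q \right)} = \left(Q^{2} + \sqrt{-1} Q\right) + Q = \left(Q^{2} + i Q\right) + Q = Q + Q^{2} + i Q$)
$108 \left(O{\left(-10 \right)} + 131\right) = 108 \left(- 10 \left(1 + i - 10\right) + 131\right) = 108 \left(- 10 \left(-9 + i\right) + 131\right) = 108 \left(\left(90 - 10 i\right) + 131\right) = 108 \left(221 - 10 i\right) = 23868 - 1080 i$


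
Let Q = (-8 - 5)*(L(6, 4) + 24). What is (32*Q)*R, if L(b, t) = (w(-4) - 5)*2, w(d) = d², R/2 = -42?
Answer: 1607424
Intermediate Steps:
R = -84 (R = 2*(-42) = -84)
L(b, t) = 22 (L(b, t) = ((-4)² - 5)*2 = (16 - 5)*2 = 11*2 = 22)
Q = -598 (Q = (-8 - 5)*(22 + 24) = -13*46 = -598)
(32*Q)*R = (32*(-598))*(-84) = -19136*(-84) = 1607424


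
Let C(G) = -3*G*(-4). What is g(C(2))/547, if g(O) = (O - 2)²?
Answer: 484/547 ≈ 0.88483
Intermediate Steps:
C(G) = 12*G
g(O) = (-2 + O)²
g(C(2))/547 = (-2 + 12*2)²/547 = (-2 + 24)²*(1/547) = 22²*(1/547) = 484*(1/547) = 484/547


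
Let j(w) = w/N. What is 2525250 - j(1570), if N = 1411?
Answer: 3563126180/1411 ≈ 2.5252e+6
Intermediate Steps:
j(w) = w/1411
2525250 - j(1570) = 2525250 - 1570/1411 = 3563126180/1411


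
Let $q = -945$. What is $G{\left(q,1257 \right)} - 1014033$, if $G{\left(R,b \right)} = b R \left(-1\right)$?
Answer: $173832$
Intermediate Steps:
$G{\left(R,b \right)} = - R b$ ($G{\left(R,b \right)} = R b \left(-1\right) = - R b$)
$G{\left(q,1257 \right)} - 1014033 = \left(-1\right) \left(-945\right) 1257 - 1014033 = 1187865 - 1014033 = 173832$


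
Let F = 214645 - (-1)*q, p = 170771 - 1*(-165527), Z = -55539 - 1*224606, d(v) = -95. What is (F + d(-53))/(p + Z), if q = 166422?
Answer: 380972/56153 ≈ 6.7845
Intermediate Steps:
Z = -280145 (Z = -55539 - 224606 = -280145)
p = 336298 (p = 170771 + 165527 = 336298)
F = 381067 (F = 214645 - (-1)*166422 = 214645 - 1*(-166422) = 214645 + 166422 = 381067)
(F + d(-53))/(p + Z) = (381067 - 95)/(336298 - 280145) = 380972/56153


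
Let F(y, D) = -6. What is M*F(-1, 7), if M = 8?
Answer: -48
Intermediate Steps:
M*F(-1, 7) = 8*(-6) = -48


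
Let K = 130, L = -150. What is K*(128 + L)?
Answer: -2860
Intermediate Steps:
K*(128 + L) = 130*(128 - 150) = 130*(-22) = -2860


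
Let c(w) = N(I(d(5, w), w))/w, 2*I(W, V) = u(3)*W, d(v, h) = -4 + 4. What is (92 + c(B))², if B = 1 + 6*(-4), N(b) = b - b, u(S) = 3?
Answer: 8464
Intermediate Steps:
d(v, h) = 0
I(W, V) = 3*W/2 (I(W, V) = (3*W)/2 = 3*W/2)
N(b) = 0
B = -23 (B = 1 - 24 = -23)
c(w) = 0 (c(w) = 0/w = 0)
(92 + c(B))² = (92 + 0)² = 92² = 8464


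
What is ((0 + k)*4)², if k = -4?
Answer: 256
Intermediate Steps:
((0 + k)*4)² = ((0 - 4)*4)² = (-4*4)² = (-16)² = 256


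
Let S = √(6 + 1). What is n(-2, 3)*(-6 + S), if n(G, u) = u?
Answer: -18 + 3*√7 ≈ -10.063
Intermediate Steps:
S = √7 ≈ 2.6458
n(-2, 3)*(-6 + S) = 3*(-6 + √7) = -18 + 3*√7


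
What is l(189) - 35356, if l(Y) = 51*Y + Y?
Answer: -25528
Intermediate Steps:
l(Y) = 52*Y
l(189) - 35356 = 52*189 - 35356 = 9828 - 35356 = -25528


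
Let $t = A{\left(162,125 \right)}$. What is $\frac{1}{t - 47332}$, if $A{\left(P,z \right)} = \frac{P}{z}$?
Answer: $- \frac{125}{5916338} \approx -2.1128 \cdot 10^{-5}$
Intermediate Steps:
$t = \frac{162}{125} \approx 1.296$
$\frac{1}{t - 47332} = \frac{1}{\frac{162}{125} - 47332} = \frac{1}{- \frac{5916338}{125}} = - \frac{125}{5916338}$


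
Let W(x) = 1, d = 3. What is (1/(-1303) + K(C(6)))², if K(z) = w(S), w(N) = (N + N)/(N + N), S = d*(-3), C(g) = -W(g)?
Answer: 1695204/1697809 ≈ 0.99847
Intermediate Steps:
C(g) = -1 (C(g) = -1*1 = -1)
S = -9 (S = 3*(-3) = -9)
w(N) = 1 (w(N) = (2*N)/((2*N)) = (2*N)*(1/(2*N)) = 1)
K(z) = 1
(1/(-1303) + K(C(6)))² = (1/(-1303) + 1)² = (-1/1303 + 1)² = (1302/1303)² = 1695204/1697809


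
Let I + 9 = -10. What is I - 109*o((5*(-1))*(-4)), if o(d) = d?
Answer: -2199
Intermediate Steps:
I = -19 (I = -9 - 10 = -19)
I - 109*o((5*(-1))*(-4)) = -19 - 109*5*(-1)*(-4) = -19 - (-545)*(-4) = -19 - 109*20 = -19 - 2180 = -2199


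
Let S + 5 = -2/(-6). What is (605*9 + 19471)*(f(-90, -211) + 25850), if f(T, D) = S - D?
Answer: 1947658804/3 ≈ 6.4922e+8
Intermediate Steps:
S = -14/3 (S = -5 - 2/(-6) = -5 - 2*(-⅙) = -5 + ⅓ = -14/3 ≈ -4.6667)
f(T, D) = -14/3 - D
(605*9 + 19471)*(f(-90, -211) + 25850) = (605*9 + 19471)*((-14/3 - 1*(-211)) + 25850) = (5445 + 19471)*((-14/3 + 211) + 25850) = 24916*(619/3 + 25850) = 24916*(78169/3) = 1947658804/3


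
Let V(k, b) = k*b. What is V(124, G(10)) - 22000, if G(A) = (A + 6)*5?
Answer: -12080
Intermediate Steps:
G(A) = 30 + 5*A (G(A) = (6 + A)*5 = 30 + 5*A)
V(k, b) = b*k
V(124, G(10)) - 22000 = (30 + 5*10)*124 - 22000 = (30 + 50)*124 - 22000 = 80*124 - 22000 = 9920 - 22000 = -12080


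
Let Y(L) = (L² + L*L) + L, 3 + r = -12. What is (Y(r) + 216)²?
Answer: 423801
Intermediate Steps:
r = -15 (r = -3 - 12 = -15)
Y(L) = L + 2*L² (Y(L) = (L² + L²) + L = 2*L² + L = L + 2*L²)
(Y(r) + 216)² = (-15*(1 + 2*(-15)) + 216)² = (-15*(1 - 30) + 216)² = (-15*(-29) + 216)² = (435 + 216)² = 651² = 423801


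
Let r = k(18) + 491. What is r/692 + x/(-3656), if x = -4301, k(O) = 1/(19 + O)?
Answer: 44136253/23402056 ≈ 1.8860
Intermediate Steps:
r = 18168/37 (r = 1/(19 + 18) + 491 = 1/37 + 491 = 18168/37 ≈ 491.03)
r/692 + x/(-3656) = (18168/37)/692 - 4301/(-3656) = (18168/37)*(1/692) - 4301*(-1/3656) = 4542/6401 + 4301/3656 = 44136253/23402056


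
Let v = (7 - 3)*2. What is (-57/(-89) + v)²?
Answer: 591361/7921 ≈ 74.657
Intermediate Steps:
v = 8 (v = 4*2 = 8)
(-57/(-89) + v)² = (-57/(-89) + 8)² = (-57*(-1/89) + 8)² = (57/89 + 8)² = (769/89)² = 591361/7921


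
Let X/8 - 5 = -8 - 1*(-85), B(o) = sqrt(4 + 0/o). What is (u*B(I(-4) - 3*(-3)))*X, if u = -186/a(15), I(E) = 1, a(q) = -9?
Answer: 81344/3 ≈ 27115.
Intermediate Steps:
B(o) = 2 (B(o) = sqrt(4 + 0) = sqrt(4) = 2)
X = 656 (X = 40 + 8*(-8 - 1*(-85)) = 40 + 8*(-8 + 85) = 40 + 8*77 = 40 + 616 = 656)
u = 62/3 (u = -186/(-9) = -186*(-1/9) = 62/3 ≈ 20.667)
(u*B(I(-4) - 3*(-3)))*X = ((62/3)*2)*656 = (124/3)*656 = 81344/3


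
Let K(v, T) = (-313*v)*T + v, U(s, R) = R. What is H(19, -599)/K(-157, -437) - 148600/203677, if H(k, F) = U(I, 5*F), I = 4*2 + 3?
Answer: -187678906105/257289267294 ≈ -0.72945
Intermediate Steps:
I = 11 (I = 8 + 3 = 11)
H(k, F) = 5*F
K(v, T) = v - 313*T*v (K(v, T) = -313*T*v + v = v - 313*T*v)
H(19, -599)/K(-157, -437) - 148600/203677 = (5*(-599))/((-157*(1 - 313*(-437)))) - 148600/203677 = -2995*(-1/(157*(1 + 136781))) - 148600*1/203677 = -2995/((-157*136782)) - 148600/203677 = -2995/(-21474774) - 148600/203677 = -2995*(-1/21474774) - 148600/203677 = 2995/21474774 - 148600/203677 = -187678906105/257289267294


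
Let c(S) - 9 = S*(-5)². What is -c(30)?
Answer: -759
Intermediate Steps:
c(S) = 9 + 25*S (c(S) = 9 + S*(-5)² = 9 + S*25 = 9 + 25*S)
-c(30) = -(9 + 25*30) = -(9 + 750) = -1*759 = -759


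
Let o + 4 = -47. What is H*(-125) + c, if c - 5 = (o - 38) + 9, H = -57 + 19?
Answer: 4675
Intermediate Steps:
o = -51 (o = -4 - 47 = -51)
H = -38
c = -75 (c = 5 + ((-51 - 38) + 9) = 5 + (-89 + 9) = 5 - 80 = -75)
H*(-125) + c = -38*(-125) - 75 = 4750 - 75 = 4675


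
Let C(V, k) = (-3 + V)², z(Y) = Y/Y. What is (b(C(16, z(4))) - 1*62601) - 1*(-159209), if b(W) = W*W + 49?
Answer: 125218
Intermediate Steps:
z(Y) = 1
b(W) = 49 + W² (b(W) = W² + 49 = 49 + W²)
(b(C(16, z(4))) - 1*62601) - 1*(-159209) = ((49 + ((-3 + 16)²)²) - 1*62601) - 1*(-159209) = ((49 + (13²)²) - 62601) + 159209 = ((49 + 169²) - 62601) + 159209 = ((49 + 28561) - 62601) + 159209 = (28610 - 62601) + 159209 = -33991 + 159209 = 125218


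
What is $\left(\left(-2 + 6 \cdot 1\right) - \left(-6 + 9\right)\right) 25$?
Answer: $25$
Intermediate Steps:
$\left(\left(-2 + 6 \cdot 1\right) - \left(-6 + 9\right)\right) 25 = \left(\left(-2 + 6\right) - 3\right) 25 = \left(4 - 3\right) 25 = 1 \cdot 25 = 25$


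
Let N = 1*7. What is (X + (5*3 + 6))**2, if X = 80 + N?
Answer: 11664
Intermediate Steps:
N = 7
X = 87 (X = 80 + 7 = 87)
(X + (5*3 + 6))**2 = (87 + (5*3 + 6))**2 = (87 + (15 + 6))**2 = (87 + 21)**2 = 108**2 = 11664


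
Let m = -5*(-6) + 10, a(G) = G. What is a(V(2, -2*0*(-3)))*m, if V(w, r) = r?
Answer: 0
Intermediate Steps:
m = 40 (m = 30 + 10 = 40)
a(V(2, -2*0*(-3)))*m = (-2*0*(-3))*40 = (0*(-3))*40 = 0*40 = 0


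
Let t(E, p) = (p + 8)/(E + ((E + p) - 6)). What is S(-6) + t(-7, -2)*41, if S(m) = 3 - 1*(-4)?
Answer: -46/11 ≈ -4.1818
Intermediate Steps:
S(m) = 7 (S(m) = 3 + 4 = 7)
t(E, p) = (8 + p)/(-6 + p + 2*E) (t(E, p) = (8 + p)/(E + (-6 + E + p)) = (8 + p)/(-6 + p + 2*E))
S(-6) + t(-7, -2)*41 = 7 + ((8 - 2)/(-6 - 2 + 2*(-7)))*41 = 7 + (6/(-6 - 2 - 14))*41 = 7 + (6/(-22))*41 = 7 - 1/22*6*41 = 7 - 3/11*41 = 7 - 123/11 = -46/11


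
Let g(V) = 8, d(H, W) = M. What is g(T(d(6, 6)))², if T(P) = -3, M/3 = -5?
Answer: 64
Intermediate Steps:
M = -15 (M = 3*(-5) = -15)
d(H, W) = -15
g(T(d(6, 6)))² = 8² = 64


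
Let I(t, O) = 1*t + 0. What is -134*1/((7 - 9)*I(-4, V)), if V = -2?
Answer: -67/4 ≈ -16.750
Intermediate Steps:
I(t, O) = t (I(t, O) = t + 0 = t)
-134*1/((7 - 9)*I(-4, V)) = -134*(-1/(4*(7 - 9))) = -134/((-4*(-2))) = -134/8 = -134*⅛ = -67/4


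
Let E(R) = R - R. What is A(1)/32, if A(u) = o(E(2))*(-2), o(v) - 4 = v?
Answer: -1/4 ≈ -0.25000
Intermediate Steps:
E(R) = 0
o(v) = 4 + v
A(u) = -8 (A(u) = (4 + 0)*(-2) = 4*(-2) = -8)
A(1)/32 = -8/32 = -8*1/32 = -1/4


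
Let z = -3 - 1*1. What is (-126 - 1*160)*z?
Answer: 1144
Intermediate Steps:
z = -4 (z = -3 - 1 = -4)
(-126 - 1*160)*z = (-126 - 1*160)*(-4) = (-126 - 160)*(-4) = -286*(-4) = 1144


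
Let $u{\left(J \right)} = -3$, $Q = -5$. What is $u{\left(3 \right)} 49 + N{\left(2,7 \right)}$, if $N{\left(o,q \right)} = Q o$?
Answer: $-157$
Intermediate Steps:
$N{\left(o,q \right)} = - 5 o$
$u{\left(3 \right)} 49 + N{\left(2,7 \right)} = \left(-3\right) 49 - 10 = -147 - 10 = -157$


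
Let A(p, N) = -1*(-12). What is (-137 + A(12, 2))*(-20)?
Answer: 2500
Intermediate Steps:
A(p, N) = 12
(-137 + A(12, 2))*(-20) = (-137 + 12)*(-20) = -125*(-20) = 2500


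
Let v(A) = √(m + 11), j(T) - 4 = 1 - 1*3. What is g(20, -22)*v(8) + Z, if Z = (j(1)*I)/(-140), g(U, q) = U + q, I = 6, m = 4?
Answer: -3/35 - 2*√15 ≈ -7.8317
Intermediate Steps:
j(T) = 2 (j(T) = 4 + (1 - 1*3) = 4 + (1 - 3) = 4 - 2 = 2)
v(A) = √15 (v(A) = √(4 + 11) = √15)
Z = -3/35 (Z = (2*6)/(-140) = 12*(-1/140) = -3/35 ≈ -0.085714)
g(20, -22)*v(8) + Z = (20 - 22)*√15 - 3/35 = -2*√15 - 3/35 = -3/35 - 2*√15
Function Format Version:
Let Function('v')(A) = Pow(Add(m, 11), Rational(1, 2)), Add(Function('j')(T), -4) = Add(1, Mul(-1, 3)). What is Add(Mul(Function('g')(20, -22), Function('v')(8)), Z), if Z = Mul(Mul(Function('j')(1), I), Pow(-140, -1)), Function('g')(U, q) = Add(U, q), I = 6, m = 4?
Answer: Add(Rational(-3, 35), Mul(-2, Pow(15, Rational(1, 2)))) ≈ -7.8317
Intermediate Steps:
Function('j')(T) = 2 (Function('j')(T) = Add(4, Add(1, Mul(-1, 3))) = Add(4, Add(1, -3)) = Add(4, -2) = 2)
Function('v')(A) = Pow(15, Rational(1, 2)) (Function('v')(A) = Pow(Add(4, 11), Rational(1, 2)) = Pow(15, Rational(1, 2)))
Z = Rational(-3, 35) (Z = Mul(Mul(2, 6), Pow(-140, -1)) = Mul(12, Rational(-1, 140)) = Rational(-3, 35) ≈ -0.085714)
Add(Mul(Function('g')(20, -22), Function('v')(8)), Z) = Add(Mul(Add(20, -22), Pow(15, Rational(1, 2))), Rational(-3, 35)) = Add(Mul(-2, Pow(15, Rational(1, 2))), Rational(-3, 35)) = Add(Rational(-3, 35), Mul(-2, Pow(15, Rational(1, 2))))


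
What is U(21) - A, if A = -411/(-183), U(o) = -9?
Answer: -686/61 ≈ -11.246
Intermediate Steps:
A = 137/61 (A = -411*(-1/183) = 137/61 ≈ 2.2459)
U(21) - A = -9 - 1*137/61 = -9 - 137/61 = -686/61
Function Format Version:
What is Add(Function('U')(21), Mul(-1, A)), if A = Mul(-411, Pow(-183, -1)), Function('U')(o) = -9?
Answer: Rational(-686, 61) ≈ -11.246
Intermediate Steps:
A = Rational(137, 61) (A = Mul(-411, Rational(-1, 183)) = Rational(137, 61) ≈ 2.2459)
Add(Function('U')(21), Mul(-1, A)) = Add(-9, Mul(-1, Rational(137, 61))) = Add(-9, Rational(-137, 61)) = Rational(-686, 61)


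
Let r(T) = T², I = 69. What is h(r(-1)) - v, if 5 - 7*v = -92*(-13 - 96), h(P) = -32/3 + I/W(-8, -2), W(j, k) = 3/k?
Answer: 28879/21 ≈ 1375.2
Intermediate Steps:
h(P) = -170/3 (h(P) = -32/3 + 69/((3/(-2))) = -32*⅓ + 69/((3*(-½))) = -32/3 + 69/(-3/2) = -32/3 + 69*(-⅔) = -32/3 - 46 = -170/3)
v = -10023/7 (v = 5/7 - (-92)*(-13 - 96)/7 = 5/7 - (-92)*(-109)/7 = 5/7 - ⅐*10028 = 5/7 - 10028/7 = -10023/7 ≈ -1431.9)
h(r(-1)) - v = -170/3 - 1*(-10023/7) = -170/3 + 10023/7 = 28879/21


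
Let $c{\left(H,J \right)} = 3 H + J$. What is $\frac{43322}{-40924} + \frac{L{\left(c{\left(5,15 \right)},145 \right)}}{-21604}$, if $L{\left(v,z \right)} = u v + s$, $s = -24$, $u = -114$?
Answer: $- \frac{99373279}{110515262} \approx -0.89918$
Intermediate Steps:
$c{\left(H,J \right)} = J + 3 H$
$L{\left(v,z \right)} = -24 - 114 v$ ($L{\left(v,z \right)} = - 114 v - 24 = -24 - 114 v$)
$\frac{43322}{-40924} + \frac{L{\left(c{\left(5,15 \right)},145 \right)}}{-21604} = \frac{43322}{-40924} + \frac{-24 - 114 \left(15 + 3 \cdot 5\right)}{-21604} = 43322 \left(- \frac{1}{40924}\right) + \left(-24 - 114 \left(15 + 15\right)\right) \left(- \frac{1}{21604}\right) = - \frac{21661}{20462} + \left(-24 - 3420\right) \left(- \frac{1}{21604}\right) = - \frac{21661}{20462} - - \frac{861}{5401} = - \frac{21661}{20462} + \frac{861}{5401} = - \frac{99373279}{110515262}$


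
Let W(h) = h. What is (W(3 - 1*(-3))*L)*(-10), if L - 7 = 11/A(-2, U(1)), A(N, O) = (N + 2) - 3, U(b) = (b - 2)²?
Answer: -200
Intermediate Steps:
U(b) = (-2 + b)²
A(N, O) = -1 + N (A(N, O) = (2 + N) - 3 = -1 + N)
L = 10/3 (L = 7 + 11/(-1 - 2) = 7 + 11/(-3) = 7 + 11*(-⅓) = 7 - 11/3 = 10/3 ≈ 3.3333)
(W(3 - 1*(-3))*L)*(-10) = ((3 - 1*(-3))*(10/3))*(-10) = ((3 + 3)*(10/3))*(-10) = (6*(10/3))*(-10) = 20*(-10) = -200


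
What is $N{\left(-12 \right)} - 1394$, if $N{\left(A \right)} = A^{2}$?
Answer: $-1250$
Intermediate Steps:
$N{\left(-12 \right)} - 1394 = \left(-12\right)^{2} - 1394 = 144 - 1394 = -1250$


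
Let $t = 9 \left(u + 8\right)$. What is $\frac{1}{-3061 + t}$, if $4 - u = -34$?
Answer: $- \frac{1}{2647} \approx -0.00037779$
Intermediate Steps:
$u = 38$ ($u = 4 - -34 = 4 + 34 = 38$)
$t = 414$ ($t = 9 \left(38 + 8\right) = 9 \cdot 46 = 414$)
$\frac{1}{-3061 + t} = \frac{1}{-3061 + 414} = \frac{1}{-2647} = - \frac{1}{2647}$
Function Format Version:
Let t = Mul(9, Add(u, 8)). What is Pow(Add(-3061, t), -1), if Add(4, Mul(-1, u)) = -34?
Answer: Rational(-1, 2647) ≈ -0.00037779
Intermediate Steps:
u = 38 (u = Add(4, Mul(-1, -34)) = Add(4, 34) = 38)
t = 414 (t = Mul(9, Add(38, 8)) = Mul(9, 46) = 414)
Pow(Add(-3061, t), -1) = Pow(Add(-3061, 414), -1) = Pow(-2647, -1) = Rational(-1, 2647)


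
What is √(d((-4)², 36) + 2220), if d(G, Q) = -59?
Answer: √2161 ≈ 46.487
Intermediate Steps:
√(d((-4)², 36) + 2220) = √(-59 + 2220) = √2161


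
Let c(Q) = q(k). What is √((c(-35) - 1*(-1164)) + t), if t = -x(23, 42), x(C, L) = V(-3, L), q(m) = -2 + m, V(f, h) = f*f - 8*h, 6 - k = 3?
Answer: 2*√373 ≈ 38.626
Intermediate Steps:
k = 3 (k = 6 - 1*3 = 6 - 3 = 3)
V(f, h) = f² - 8*h
c(Q) = 1 (c(Q) = -2 + 3 = 1)
x(C, L) = 9 - 8*L (x(C, L) = (-3)² - 8*L = 9 - 8*L)
t = 327 (t = -(9 - 8*42) = -(9 - 336) = -1*(-327) = 327)
√((c(-35) - 1*(-1164)) + t) = √((1 - 1*(-1164)) + 327) = √((1 + 1164) + 327) = √(1165 + 327) = √1492 = 2*√373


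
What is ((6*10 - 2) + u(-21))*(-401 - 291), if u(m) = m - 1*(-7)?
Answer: -30448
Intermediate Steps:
u(m) = 7 + m (u(m) = m + 7 = 7 + m)
((6*10 - 2) + u(-21))*(-401 - 291) = ((6*10 - 2) + (7 - 21))*(-401 - 291) = ((60 - 2) - 14)*(-692) = (58 - 14)*(-692) = 44*(-692) = -30448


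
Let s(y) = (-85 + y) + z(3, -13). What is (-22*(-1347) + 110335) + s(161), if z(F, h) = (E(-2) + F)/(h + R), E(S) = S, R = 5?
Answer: 1120359/8 ≈ 1.4005e+5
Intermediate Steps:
z(F, h) = (-2 + F)/(5 + h) (z(F, h) = (-2 + F)/(h + 5) = (-2 + F)/(5 + h))
s(y) = -681/8 + y (s(y) = (-85 + y) + (-2 + 3)/(5 - 13) = (-85 + y) + 1/(-8) = (-85 + y) - 1/8*1 = (-85 + y) - 1/8 = -681/8 + y)
(-22*(-1347) + 110335) + s(161) = (-22*(-1347) + 110335) + (-681/8 + 161) = (29634 + 110335) + 607/8 = 139969 + 607/8 = 1120359/8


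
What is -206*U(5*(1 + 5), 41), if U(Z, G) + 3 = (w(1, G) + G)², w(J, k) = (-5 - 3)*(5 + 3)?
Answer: -108356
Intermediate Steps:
w(J, k) = -64 (w(J, k) = -8*8 = -64)
U(Z, G) = -3 + (-64 + G)²
-206*U(5*(1 + 5), 41) = -206*(-3 + (-64 + 41)²) = -206*(-3 + (-23)²) = -206*(-3 + 529) = -206*526 = -108356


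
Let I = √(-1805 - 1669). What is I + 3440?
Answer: 3440 + 3*I*√386 ≈ 3440.0 + 58.941*I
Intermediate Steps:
I = 3*I*√386 (I = √(-3474) = 3*I*√386 ≈ 58.941*I)
I + 3440 = 3*I*√386 + 3440 = 3440 + 3*I*√386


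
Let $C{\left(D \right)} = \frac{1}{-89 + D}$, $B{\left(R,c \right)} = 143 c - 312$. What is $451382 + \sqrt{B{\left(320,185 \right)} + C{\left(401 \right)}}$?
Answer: $451382 + \frac{\sqrt{636216126}}{156} \approx 4.5154 \cdot 10^{5}$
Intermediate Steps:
$B{\left(R,c \right)} = -312 + 143 c$
$451382 + \sqrt{B{\left(320,185 \right)} + C{\left(401 \right)}} = 451382 + \sqrt{\left(-312 + 143 \cdot 185\right) + \frac{1}{-89 + 401}} = 451382 + \sqrt{\left(-312 + 26455\right) + \frac{1}{312}} = 451382 + \sqrt{26143 + \frac{1}{312}} = 451382 + \sqrt{\frac{8156617}{312}} = 451382 + \frac{\sqrt{636216126}}{156}$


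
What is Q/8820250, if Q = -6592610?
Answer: -659261/882025 ≈ -0.74744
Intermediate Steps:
Q/8820250 = -6592610/8820250 = -6592610*1/8820250 = -659261/882025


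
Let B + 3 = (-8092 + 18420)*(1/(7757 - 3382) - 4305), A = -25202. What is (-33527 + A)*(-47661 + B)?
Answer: 11436294920641888/4375 ≈ 2.6140e+12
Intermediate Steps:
B = -194521427797/4375 (B = -3 + (-8092 + 18420)*(1/(7757 - 3382) - 4305) = -3 + 10328*(1/4375 - 4305) = -3 + 10328*(-18834374/4375) = -3 - 194521414672/4375 = -194521427797/4375 ≈ -4.4462e+7)
(-33527 + A)*(-47661 + B) = (-33527 - 25202)*(-47661 - 194521427797/4375) = -58729*(-194729944672/4375) = 11436294920641888/4375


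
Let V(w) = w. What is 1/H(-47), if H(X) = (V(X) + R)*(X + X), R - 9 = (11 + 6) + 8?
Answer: 1/1222 ≈ 0.00081833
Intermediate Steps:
R = 34 (R = 9 + ((11 + 6) + 8) = 9 + (17 + 8) = 9 + 25 = 34)
H(X) = 2*X*(34 + X) (H(X) = (X + 34)*(X + X) = (34 + X)*(2*X) = 2*X*(34 + X))
1/H(-47) = 1/(2*(-47)*(34 - 47)) = 1/(2*(-47)*(-13)) = 1/1222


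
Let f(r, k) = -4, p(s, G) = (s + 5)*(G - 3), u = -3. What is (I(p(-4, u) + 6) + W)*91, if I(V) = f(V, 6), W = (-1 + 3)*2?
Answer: 0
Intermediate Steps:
p(s, G) = (-3 + G)*(5 + s) (p(s, G) = (5 + s)*(-3 + G) = (-3 + G)*(5 + s))
W = 4 (W = 2*2 = 4)
I(V) = -4
(I(p(-4, u) + 6) + W)*91 = (-4 + 4)*91 = 0*91 = 0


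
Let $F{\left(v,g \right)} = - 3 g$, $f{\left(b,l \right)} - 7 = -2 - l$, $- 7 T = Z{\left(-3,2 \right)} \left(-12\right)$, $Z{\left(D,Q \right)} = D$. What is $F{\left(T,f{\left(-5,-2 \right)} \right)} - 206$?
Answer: $-227$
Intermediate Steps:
$T = - \frac{36}{7}$ ($T = - \frac{\left(-3\right) \left(-12\right)}{7} = \left(- \frac{1}{7}\right) 36 = - \frac{36}{7} \approx -5.1429$)
$f{\left(b,l \right)} = 5 - l$ ($f{\left(b,l \right)} = 7 - \left(2 + l\right) = 5 - l$)
$F{\left(T,f{\left(-5,-2 \right)} \right)} - 206 = - 3 \left(5 - -2\right) - 206 = - 3 \left(5 + 2\right) - 206 = \left(-3\right) 7 - 206 = -21 - 206 = -227$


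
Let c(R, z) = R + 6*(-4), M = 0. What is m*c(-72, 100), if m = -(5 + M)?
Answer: 480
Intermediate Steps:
c(R, z) = -24 + R (c(R, z) = R - 24 = -24 + R)
m = -5 (m = -(5 + 0) = -1*5 = -5)
m*c(-72, 100) = -5*(-24 - 72) = -5*(-96) = 480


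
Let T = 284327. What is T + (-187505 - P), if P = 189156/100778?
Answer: 4878669180/50389 ≈ 96820.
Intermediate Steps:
P = 94578/50389 (P = 189156*(1/100778) = 94578/50389 ≈ 1.8770)
T + (-187505 - P) = 284327 + (-187505 - 1*94578/50389) = 284327 + (-187505 - 94578/50389) = 284327 - 9448284023/50389 = 4878669180/50389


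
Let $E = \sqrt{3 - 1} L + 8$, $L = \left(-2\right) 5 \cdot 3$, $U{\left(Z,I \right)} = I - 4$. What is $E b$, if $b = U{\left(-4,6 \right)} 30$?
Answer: $480 - 1800 \sqrt{2} \approx -2065.6$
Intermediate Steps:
$U{\left(Z,I \right)} = -4 + I$ ($U{\left(Z,I \right)} = I - 4 = -4 + I$)
$L = -30$ ($L = \left(-10\right) 3 = -30$)
$b = 60$ ($b = \left(-4 + 6\right) 30 = 2 \cdot 30 = 60$)
$E = 8 - 30 \sqrt{2}$ ($E = \sqrt{3 - 1} \left(-30\right) + 8 = \sqrt{2} \left(-30\right) + 8 = - 30 \sqrt{2} + 8 = 8 - 30 \sqrt{2} \approx -34.426$)
$E b = \left(8 - 30 \sqrt{2}\right) 60 = 480 - 1800 \sqrt{2}$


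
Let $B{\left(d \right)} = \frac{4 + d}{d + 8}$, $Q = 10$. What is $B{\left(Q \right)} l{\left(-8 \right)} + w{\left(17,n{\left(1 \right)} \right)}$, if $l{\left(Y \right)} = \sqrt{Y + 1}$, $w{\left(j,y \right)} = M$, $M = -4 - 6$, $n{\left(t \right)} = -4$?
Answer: $-10 + \frac{7 i \sqrt{7}}{9} \approx -10.0 + 2.0578 i$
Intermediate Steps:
$M = -10$ ($M = -4 - 6 = -10$)
$w{\left(j,y \right)} = -10$
$B{\left(d \right)} = \frac{4 + d}{8 + d}$
$l{\left(Y \right)} = \sqrt{1 + Y}$
$B{\left(Q \right)} l{\left(-8 \right)} + w{\left(17,n{\left(1 \right)} \right)} = \frac{4 + 10}{8 + 10} \sqrt{1 - 8} - 10 = \frac{1}{18} \cdot 14 \sqrt{-7} - 10 = \frac{1}{18} \cdot 14 i \sqrt{7} - 10 = \frac{7 i \sqrt{7}}{9} - 10 = -10 + \frac{7 i \sqrt{7}}{9}$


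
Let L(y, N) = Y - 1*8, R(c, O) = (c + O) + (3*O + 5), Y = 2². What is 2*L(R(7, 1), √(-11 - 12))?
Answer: -8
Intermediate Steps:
Y = 4
R(c, O) = 5 + c + 4*O (R(c, O) = (O + c) + (5 + 3*O) = 5 + c + 4*O)
L(y, N) = -4 (L(y, N) = 4 - 1*8 = 4 - 8 = -4)
2*L(R(7, 1), √(-11 - 12)) = 2*(-4) = -8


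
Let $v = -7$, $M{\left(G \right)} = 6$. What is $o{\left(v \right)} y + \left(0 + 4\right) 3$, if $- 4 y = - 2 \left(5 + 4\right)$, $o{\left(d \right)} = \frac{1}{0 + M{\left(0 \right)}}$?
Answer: $\frac{51}{4} \approx 12.75$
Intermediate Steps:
$o{\left(d \right)} = \frac{1}{6}$ ($o{\left(d \right)} = \frac{1}{0 + 6} = \frac{1}{6}$)
$y = \frac{9}{2}$ ($y = - \frac{\left(-2\right) \left(5 + 4\right)}{4} = - \frac{\left(-2\right) 9}{4} = \left(- \frac{1}{4}\right) \left(-18\right) = \frac{9}{2} \approx 4.5$)
$o{\left(v \right)} y + \left(0 + 4\right) 3 = \frac{1}{6} \cdot \frac{9}{2} + \left(0 + 4\right) 3 = \frac{3}{4} + 4 \cdot 3 = \frac{3}{4} + 12 = \frac{51}{4}$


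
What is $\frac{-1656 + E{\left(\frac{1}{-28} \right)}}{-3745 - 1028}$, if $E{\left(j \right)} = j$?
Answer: $\frac{46369}{133644} \approx 0.34696$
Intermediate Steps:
$\frac{-1656 + E{\left(\frac{1}{-28} \right)}}{-3745 - 1028} = \frac{-1656 + \frac{1}{-28}}{-3745 - 1028} = \frac{-1656 - \frac{1}{28}}{-4773} = \left(- \frac{46369}{28}\right) \left(- \frac{1}{4773}\right) = \frac{46369}{133644}$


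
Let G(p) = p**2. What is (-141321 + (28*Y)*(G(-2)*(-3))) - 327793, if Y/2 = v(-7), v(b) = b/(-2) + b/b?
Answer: -472138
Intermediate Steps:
v(b) = 1 - b/2 (v(b) = b*(-1/2) + 1 = -b/2 + 1 = 1 - b/2)
Y = 9 (Y = 2*(1 - 1/2*(-7)) = 2*(1 + 7/2) = 2*(9/2) = 9)
(-141321 + (28*Y)*(G(-2)*(-3))) - 327793 = (-141321 + (28*9)*((-2)**2*(-3))) - 327793 = (-141321 + 252*(4*(-3))) - 327793 = (-141321 + 252*(-12)) - 327793 = (-141321 - 3024) - 327793 = -144345 - 327793 = -472138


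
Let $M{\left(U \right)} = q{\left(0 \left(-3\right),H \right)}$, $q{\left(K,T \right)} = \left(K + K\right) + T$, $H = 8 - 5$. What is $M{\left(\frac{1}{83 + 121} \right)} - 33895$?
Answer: $-33892$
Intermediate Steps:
$H = 3$ ($H = 8 - 5 = 3$)
$q{\left(K,T \right)} = T + 2 K$ ($q{\left(K,T \right)} = 2 K + T = T + 2 K$)
$M{\left(U \right)} = 3$ ($M{\left(U \right)} = 3 + 2 \cdot 0 \left(-3\right) = 3 + 2 \cdot 0 = 3 + 0 = 3$)
$M{\left(\frac{1}{83 + 121} \right)} - 33895 = 3 - 33895 = -33892$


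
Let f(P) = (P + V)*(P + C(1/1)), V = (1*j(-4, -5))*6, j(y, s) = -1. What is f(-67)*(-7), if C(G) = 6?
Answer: -31171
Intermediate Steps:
V = -6 (V = (1*(-1))*6 = -1*6 = -6)
f(P) = (-6 + P)*(6 + P) (f(P) = (P - 6)*(P + 6) = (-6 + P)*(6 + P))
f(-67)*(-7) = (-36 + (-67)²)*(-7) = (-36 + 4489)*(-7) = 4453*(-7) = -31171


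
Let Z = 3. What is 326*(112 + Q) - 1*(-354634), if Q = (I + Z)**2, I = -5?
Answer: 392450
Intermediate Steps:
Q = 4 (Q = (-5 + 3)**2 = (-2)**2 = 4)
326*(112 + Q) - 1*(-354634) = 326*(112 + 4) - 1*(-354634) = 326*116 + 354634 = 37816 + 354634 = 392450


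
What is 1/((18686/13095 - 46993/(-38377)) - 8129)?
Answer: -502546815/4083870573178 ≈ -0.00012306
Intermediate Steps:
1/((18686/13095 - 46993/(-38377)) - 8129) = 1/((18686*(1/13095) - 46993*(-1/38377)) - 8129) = 1/((18686/13095 + 46993/38377) - 8129) = 1/(1332485957/502546815 - 8129) = 1/(-4083870573178/502546815) = -502546815/4083870573178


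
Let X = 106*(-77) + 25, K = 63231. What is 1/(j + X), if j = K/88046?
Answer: -12578/102338153 ≈ -0.00012291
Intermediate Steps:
X = -8137 (X = -8162 + 25 = -8137)
j = 9033/12578 (j = 63231/88046 = 63231*(1/88046) = 9033/12578 ≈ 0.71816)
1/(j + X) = 1/(9033/12578 - 8137) = 1/(-102338153/12578) = -12578/102338153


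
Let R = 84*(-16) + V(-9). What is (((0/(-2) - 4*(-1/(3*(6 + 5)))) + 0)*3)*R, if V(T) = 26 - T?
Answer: -476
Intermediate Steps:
R = -1309 (R = 84*(-16) + (26 - 1*(-9)) = -1344 + (26 + 9) = -1344 + 35 = -1309)
(((0/(-2) - 4*(-1/(3*(6 + 5)))) + 0)*3)*R = (((0/(-2) - 4*(-1/(3*(6 + 5)))) + 0)*3)*(-1309) = (((0*(-½) - 4/(11*(-3))) + 0)*3)*(-1309) = (((0 - 4/(-33)) + 0)*3)*(-1309) = (((0 - 4*(-1/33)) + 0)*3)*(-1309) = (((0 + 4/33) + 0)*3)*(-1309) = ((4/33 + 0)*3)*(-1309) = ((4/33)*3)*(-1309) = (4/11)*(-1309) = -476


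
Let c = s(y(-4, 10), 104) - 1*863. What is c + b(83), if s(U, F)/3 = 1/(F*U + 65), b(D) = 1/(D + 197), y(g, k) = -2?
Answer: -34555217/40040 ≈ -863.02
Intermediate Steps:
b(D) = 1/(197 + D)
s(U, F) = 3/(65 + F*U) (s(U, F) = 3/(F*U + 65) = 3/(65 + F*U))
c = -123412/143 (c = 3/(65 + 104*(-2)) - 1*863 = 3/(65 - 208) - 863 = 3/(-143) - 863 = 3*(-1/143) - 863 = -3/143 - 863 = -123412/143 ≈ -863.02)
c + b(83) = -123412/143 + 1/(197 + 83) = -123412/143 + 1/280 = -34555217/40040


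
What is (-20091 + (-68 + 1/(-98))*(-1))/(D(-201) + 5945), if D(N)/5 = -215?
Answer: -1962253/477260 ≈ -4.1115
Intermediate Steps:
D(N) = -1075 (D(N) = 5*(-215) = -1075)
(-20091 + (-68 + 1/(-98))*(-1))/(D(-201) + 5945) = (-20091 + (-68 + 1/(-98))*(-1))/(-1075 + 5945) = (-20091 + (-68 - 1/98)*(-1))/4870 = (-20091 - 6665/98*(-1))*(1/4870) = (-20091 + 6665/98)*(1/4870) = -1962253/98*1/4870 = -1962253/477260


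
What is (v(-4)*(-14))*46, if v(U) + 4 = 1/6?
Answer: 7406/3 ≈ 2468.7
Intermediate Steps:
v(U) = -23/6 (v(U) = -4 + 1/6 = -23/6)
(v(-4)*(-14))*46 = -23/6*(-14)*46 = (161/3)*46 = 7406/3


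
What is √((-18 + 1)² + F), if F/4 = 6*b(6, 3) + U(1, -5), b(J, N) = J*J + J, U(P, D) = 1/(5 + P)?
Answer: √11679/3 ≈ 36.023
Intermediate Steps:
b(J, N) = J + J² (b(J, N) = J² + J = J + J²)
F = 3026/3 (F = 4*(6*(6*(1 + 6)) + 1/(5 + 1)) = 4*(6*(6*7) + 1/6) = 4*(6*42 + ⅙) = 4*(252 + ⅙) = 4*(1513/6) = 3026/3 ≈ 1008.7)
√((-18 + 1)² + F) = √((-18 + 1)² + 3026/3) = √((-17)² + 3026/3) = √(289 + 3026/3) = √(3893/3) = √11679/3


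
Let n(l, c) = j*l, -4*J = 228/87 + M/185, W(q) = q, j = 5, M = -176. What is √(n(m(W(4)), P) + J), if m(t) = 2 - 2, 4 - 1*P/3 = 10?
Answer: I*√12012235/5365 ≈ 0.64601*I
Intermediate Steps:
P = -18 (P = 12 - 3*10 = 12 - 30 = -18)
m(t) = 0
J = -2239/5365 (J = -(228/87 - 176/185)/4 = -(228*(1/87) - 176*1/185)/4 = -(76/29 - 176/185)/4 = -¼*8956/5365 = -2239/5365 ≈ -0.41733)
n(l, c) = 5*l
√(n(m(W(4)), P) + J) = √(5*0 - 2239/5365) = √(0 - 2239/5365) = √(-2239/5365) = I*√12012235/5365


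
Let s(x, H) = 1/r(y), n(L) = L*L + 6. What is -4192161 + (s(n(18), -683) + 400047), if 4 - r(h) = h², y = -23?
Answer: -1990859851/525 ≈ -3.7921e+6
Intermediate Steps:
n(L) = 6 + L² (n(L) = L² + 6 = 6 + L²)
r(h) = 4 - h²
s(x, H) = -1/525 (s(x, H) = 1/(4 - 1*(-23)²) = 1/(4 - 1*529) = 1/(4 - 529) = 1/(-525) = -1/525)
-4192161 + (s(n(18), -683) + 400047) = -4192161 + (-1/525 + 400047) = -4192161 + 210024674/525 = -1990859851/525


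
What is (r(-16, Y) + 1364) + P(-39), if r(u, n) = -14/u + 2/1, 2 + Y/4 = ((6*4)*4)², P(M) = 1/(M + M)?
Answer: 426461/312 ≈ 1366.9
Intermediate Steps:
P(M) = 1/(2*M)
Y = 36856 (Y = -8 + 4*((6*4)*4)² = -8 + 4*(24*4)² = -8 + 4*96² = -8 + 4*9216 = -8 + 36864 = 36856)
r(u, n) = 2 - 14/u (r(u, n) = -14/u + 2*1 = -14/u + 2 = 2 - 14/u)
(r(-16, Y) + 1364) + P(-39) = ((2 - 14/(-16)) + 1364) + (½)/(-39) = ((2 - 14*(-1/16)) + 1364) + (½)*(-1/39) = ((2 + 7/8) + 1364) - 1/78 = (23/8 + 1364) - 1/78 = 10935/8 - 1/78 = 426461/312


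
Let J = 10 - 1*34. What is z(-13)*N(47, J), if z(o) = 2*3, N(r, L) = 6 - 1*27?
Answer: -126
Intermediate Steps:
J = -24 (J = 10 - 34 = -24)
N(r, L) = -21 (N(r, L) = 6 - 27 = -21)
z(o) = 6
z(-13)*N(47, J) = 6*(-21) = -126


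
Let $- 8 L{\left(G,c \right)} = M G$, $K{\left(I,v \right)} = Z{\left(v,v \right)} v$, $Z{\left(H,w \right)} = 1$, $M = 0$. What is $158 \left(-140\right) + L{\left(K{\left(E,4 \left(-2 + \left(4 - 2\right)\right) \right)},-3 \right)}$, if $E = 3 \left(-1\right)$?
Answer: $-22120$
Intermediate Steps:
$E = -3$
$K{\left(I,v \right)} = v$ ($K{\left(I,v \right)} = 1 v = v$)
$L{\left(G,c \right)} = 0$ ($L{\left(G,c \right)} = - \frac{0 G}{8} = \left(- \frac{1}{8}\right) 0 = 0$)
$158 \left(-140\right) + L{\left(K{\left(E,4 \left(-2 + \left(4 - 2\right)\right) \right)},-3 \right)} = 158 \left(-140\right) + 0 = -22120 + 0 = -22120$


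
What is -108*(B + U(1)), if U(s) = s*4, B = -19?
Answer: 1620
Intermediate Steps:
U(s) = 4*s
-108*(B + U(1)) = -108*(-19 + 4*1) = -108*(-19 + 4) = -108*(-15) = 1620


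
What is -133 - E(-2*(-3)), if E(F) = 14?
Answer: -147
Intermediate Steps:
-133 - E(-2*(-3)) = -133 - 1*14 = -133 - 14 = -147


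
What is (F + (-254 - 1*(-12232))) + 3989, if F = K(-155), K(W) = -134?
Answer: 15833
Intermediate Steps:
F = -134
(F + (-254 - 1*(-12232))) + 3989 = (-134 + (-254 - 1*(-12232))) + 3989 = (-134 + (-254 + 12232)) + 3989 = (-134 + 11978) + 3989 = 11844 + 3989 = 15833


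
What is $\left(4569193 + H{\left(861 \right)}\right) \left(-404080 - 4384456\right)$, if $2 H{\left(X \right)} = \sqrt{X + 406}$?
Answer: $-21879745171448 - 2394268 \sqrt{1267} \approx -2.188 \cdot 10^{13}$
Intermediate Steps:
$H{\left(X \right)} = \frac{\sqrt{406 + X}}{2}$ ($H{\left(X \right)} = \frac{\sqrt{X + 406}}{2} = \frac{\sqrt{406 + X}}{2}$)
$\left(4569193 + H{\left(861 \right)}\right) \left(-404080 - 4384456\right) = \left(4569193 + \frac{\sqrt{406 + 861}}{2}\right) \left(-404080 - 4384456\right) = \left(4569193 + \frac{\sqrt{1267}}{2}\right) \left(-4788536\right) = -21879745171448 - 2394268 \sqrt{1267}$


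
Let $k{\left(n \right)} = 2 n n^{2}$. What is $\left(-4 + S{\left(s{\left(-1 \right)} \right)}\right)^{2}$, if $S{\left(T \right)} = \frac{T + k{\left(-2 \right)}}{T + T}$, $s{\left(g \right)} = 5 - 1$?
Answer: $\frac{121}{4} \approx 30.25$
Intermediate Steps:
$s{\left(g \right)} = 4$
$k{\left(n \right)} = 2 n^{3}$
$S{\left(T \right)} = \frac{-16 + T}{2 T}$ ($S{\left(T \right)} = \frac{T + 2 \left(-2\right)^{3}}{T + T} = \frac{T + 2 \left(-8\right)}{2 T} = \left(T - 16\right) \frac{1}{2 T} = \left(-16 + T\right) \frac{1}{2 T} = \frac{-16 + T}{2 T}$)
$\left(-4 + S{\left(s{\left(-1 \right)} \right)}\right)^{2} = \left(-4 + \frac{-16 + 4}{2 \cdot 4}\right)^{2} = \left(-4 + \frac{1}{2} \cdot \frac{1}{4} \left(-12\right)\right)^{2} = \left(-4 - \frac{3}{2}\right)^{2} = \left(- \frac{11}{2}\right)^{2} = \frac{121}{4}$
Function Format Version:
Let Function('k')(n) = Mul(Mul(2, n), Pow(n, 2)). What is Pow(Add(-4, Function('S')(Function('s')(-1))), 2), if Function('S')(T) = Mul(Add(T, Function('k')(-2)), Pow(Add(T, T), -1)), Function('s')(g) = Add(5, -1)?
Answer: Rational(121, 4) ≈ 30.250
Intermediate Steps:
Function('s')(g) = 4
Function('k')(n) = Mul(2, Pow(n, 3))
Function('S')(T) = Mul(Rational(1, 2), Pow(T, -1), Add(-16, T)) (Function('S')(T) = Mul(Add(T, Mul(2, Pow(-2, 3))), Pow(Add(T, T), -1)) = Mul(Add(T, Mul(2, -8)), Pow(Mul(2, T), -1)) = Mul(Add(T, -16), Mul(Rational(1, 2), Pow(T, -1))) = Mul(Add(-16, T), Mul(Rational(1, 2), Pow(T, -1))) = Mul(Rational(1, 2), Pow(T, -1), Add(-16, T)))
Pow(Add(-4, Function('S')(Function('s')(-1))), 2) = Pow(Add(-4, Mul(Rational(1, 2), Pow(4, -1), Add(-16, 4))), 2) = Pow(Add(-4, Mul(Rational(1, 2), Rational(1, 4), -12)), 2) = Pow(Add(-4, Rational(-3, 2)), 2) = Pow(Rational(-11, 2), 2) = Rational(121, 4)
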